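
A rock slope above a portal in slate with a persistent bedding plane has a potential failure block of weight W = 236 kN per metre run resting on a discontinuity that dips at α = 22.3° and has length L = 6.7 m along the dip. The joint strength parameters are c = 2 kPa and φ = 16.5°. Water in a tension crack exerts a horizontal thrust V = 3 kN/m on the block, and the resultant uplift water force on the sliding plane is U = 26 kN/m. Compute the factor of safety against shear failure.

FS = 0.76

Resolving the block weight along and normal to the plane and applying the Mohr–Coulomb strength on the joint:
N' = W cosα − U − V sinα = 236·cos22.3° − 26 − 3·sin22.3° = 191.2 kN/m
Driving force T = W sinα + V cosα = 236·sin22.3° + 3·cos22.3° = 92.3 kN/m
Resisting force R = c·L + N'·tanφ = 2·6.7 + 191.2·tan16.5° = 13.4 + 56.6 = 70.0 kN/m
FS = R / T = 70.0 / 92.3 = 0.759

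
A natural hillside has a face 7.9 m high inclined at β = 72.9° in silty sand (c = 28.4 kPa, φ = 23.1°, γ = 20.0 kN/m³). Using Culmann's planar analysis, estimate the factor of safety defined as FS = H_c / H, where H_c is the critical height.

H_c = (4c/γ) · sinβ cosφ / [1 − cos(β − φ)]
    = (4·28.4/20.0) · sin72.9°·cos23.1° / [1 − cos49.8°]
    = 5.680 · 0.8792 / 0.3545 = 14.08 m
FS = H_c / H = 14.08 / 7.9 = 1.783

FS = 1.78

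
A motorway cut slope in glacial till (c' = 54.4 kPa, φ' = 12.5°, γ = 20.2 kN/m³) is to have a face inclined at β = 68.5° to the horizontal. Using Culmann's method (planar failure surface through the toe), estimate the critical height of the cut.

Culmann's analysis gives the critical failure plane at α_cr = (β + φ')/2 = (68.5 + 12.5)/2 = 40.5°, and the critical height
H_c = (4c'/γ) · sinβ cosφ' / [1 − cos(β − φ')]
    = (4·54.4/20.2) · sin68.5°·cos12.5° / [1 − cos(56.0°)]
    = 10.772 · 0.9304·0.9763 / [1 − 0.5592]
    = 10.772 · 0.9084 / 0.4408
    = 22.20 m

H_c = 22.20 m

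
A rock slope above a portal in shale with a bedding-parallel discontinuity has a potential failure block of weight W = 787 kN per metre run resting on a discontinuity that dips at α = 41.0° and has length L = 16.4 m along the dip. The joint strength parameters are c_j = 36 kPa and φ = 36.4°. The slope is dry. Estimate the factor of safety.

Resolving the block weight along and normal to the plane and applying the Mohr–Coulomb strength on the joint:
N' = W cosα = 787·cos41.0° = 594.0 kN/m
Driving force T = W sinα = 787·sin41.0° = 516.3 kN/m
Resisting force R = c_j·L + N'·tanφ = 36·16.4 + 594.0·tan36.4° = 590.4 + 437.9 = 1028.3 kN/m
FS = R / T = 1028.3 / 516.3 = 1.992

FS = 1.99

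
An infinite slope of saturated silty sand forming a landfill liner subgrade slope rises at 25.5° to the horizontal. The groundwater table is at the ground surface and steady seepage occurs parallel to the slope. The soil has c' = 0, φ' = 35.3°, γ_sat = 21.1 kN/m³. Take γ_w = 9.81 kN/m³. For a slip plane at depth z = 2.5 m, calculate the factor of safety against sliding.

With seepage parallel to the slope and the water table at the surface, the effective normal stress on the slip plane uses the buoyant unit weight γ' = γ_sat − γ_w while the driving shear stress uses γ_sat:
FS = [c' + γ' z cos²β tanφ'] / [γ_sat z sinβ cosβ]
(For c' = 0 this reduces to FS = (γ'/γ_sat)·tanφ'/tanβ.)
γ' = 21.1 − 9.81 = 11.29 kN/m³
Numerator = 0.0 + 11.29·2.5·cos²25.5°·tan35.3° = 0.0 + 11.29·2.5·0.8147·0.7080 = 16.281 kPa
Denominator = 21.1·2.5·sin25.5°·cos25.5° = 21.1·2.5·0.4305·0.9026 = 20.497 kPa
FS = 16.281 / 20.497 = 0.794

FS = 0.79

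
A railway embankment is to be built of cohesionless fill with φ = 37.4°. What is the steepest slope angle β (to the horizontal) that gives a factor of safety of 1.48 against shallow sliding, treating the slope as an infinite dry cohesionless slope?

For an infinite dry cohesionless slope FS = tanφ/tanβ, so tanβ = tanφ / FS.
tanβ = tan37.4° / 1.48 = 0.7646 / 1.48 = 0.5166
β = arctan(0.5166) = 27.32°

β = 27.3°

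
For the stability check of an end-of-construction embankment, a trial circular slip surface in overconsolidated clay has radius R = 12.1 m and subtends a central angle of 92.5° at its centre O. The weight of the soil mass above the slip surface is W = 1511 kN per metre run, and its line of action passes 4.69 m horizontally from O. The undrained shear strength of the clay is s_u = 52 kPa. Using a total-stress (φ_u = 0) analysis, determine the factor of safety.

FS = 1.73

Taking moments about the centre O, the resisting moment is provided by the undrained shear strength acting along the arc:
Arc length L_a = R·θ = 12.1·(92.5°·π/180) = 12.1·1.6144 = 19.53 m
M_R = s_u·L_a·R = 52·19.53·12.1 = 12291.2 kN·m/m
M_D = W·d = 1511·4.69 = 7086.6 kN·m/m
FS = M_R / M_D = 12291.2 / 7086.6 = 1.734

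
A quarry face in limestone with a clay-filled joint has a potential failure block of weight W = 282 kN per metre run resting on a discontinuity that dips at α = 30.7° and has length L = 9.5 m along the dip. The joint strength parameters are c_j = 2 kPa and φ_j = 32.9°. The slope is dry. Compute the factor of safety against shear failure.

FS = 1.22

Resolving the block weight along and normal to the plane and applying the Mohr–Coulomb strength on the joint:
N' = W cosα = 282·cos30.7° = 242.5 kN/m
Driving force T = W sinα = 282·sin30.7° = 144.0 kN/m
Resisting force R = c_j·L + N'·tanφ_j = 2·9.5 + 242.5·tan32.9° = 19.0 + 156.9 = 175.9 kN/m
FS = R / T = 175.9 / 144.0 = 1.222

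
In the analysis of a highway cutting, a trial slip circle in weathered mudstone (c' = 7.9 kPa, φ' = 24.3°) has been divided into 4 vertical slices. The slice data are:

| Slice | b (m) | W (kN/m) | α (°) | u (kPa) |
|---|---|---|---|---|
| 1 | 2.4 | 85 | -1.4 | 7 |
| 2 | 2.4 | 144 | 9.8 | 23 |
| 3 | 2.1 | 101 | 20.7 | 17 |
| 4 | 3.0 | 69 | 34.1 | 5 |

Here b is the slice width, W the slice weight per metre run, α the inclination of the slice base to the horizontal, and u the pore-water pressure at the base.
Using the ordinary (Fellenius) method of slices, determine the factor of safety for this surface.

Ordinary method of slices: FS = Σ[c'·Δl_i + (W_i cosα_i − u_i·Δl_i)·tanφ'] / Σ W_i sinα_i, with Δl_i = b_i / cosα_i.
Slice 1: Δl = 2.4/cos(-1.4°) = 2.401 m; N'_1 = 85·cos(-1.4°) − 7·2.401 = 68.2; c'Δl = 18.97; W sinα = -2.1
Slice 2: Δl = 2.4/cos9.8° = 2.436 m; N'_2 = 144·cos9.8° − 23·2.436 = 85.9; c'Δl = 19.24; W sinα = 24.5
Slice 3: Δl = 2.1/cos20.7° = 2.245 m; N'_3 = 101·cos20.7° − 17·2.245 = 56.3; c'Δl = 17.73; W sinα = 35.7
Slice 4: Δl = 3.0/cos34.1° = 3.623 m; N'_4 = 69·cos34.1° − 5·3.623 = 39.0; c'Δl = 28.62; W sinα = 38.7
Σc'Δl = 84.6 kN/m; ΣN' = 249.4 kN/m; ΣW sinα = 96.8 kN/m
Resisting = 84.6 + 249.4·tan24.3° = 84.6 + 112.6 = 197.2 kN/m
FS = 197.2 / 96.8 = 2.036

FS = 2.04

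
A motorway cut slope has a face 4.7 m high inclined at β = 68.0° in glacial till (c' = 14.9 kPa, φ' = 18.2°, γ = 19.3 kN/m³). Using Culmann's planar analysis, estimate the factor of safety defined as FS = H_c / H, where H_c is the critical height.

H_c = (4c'/γ) · sinβ cosφ' / [1 − cos(β − φ')]
    = (4·14.9/19.3) · sin68.0°·cos18.2° / [1 − cos49.8°]
    = 3.088 · 0.8808 / 0.3545 = 7.67 m
FS = H_c / H = 7.67 / 4.7 = 1.632

FS = 1.63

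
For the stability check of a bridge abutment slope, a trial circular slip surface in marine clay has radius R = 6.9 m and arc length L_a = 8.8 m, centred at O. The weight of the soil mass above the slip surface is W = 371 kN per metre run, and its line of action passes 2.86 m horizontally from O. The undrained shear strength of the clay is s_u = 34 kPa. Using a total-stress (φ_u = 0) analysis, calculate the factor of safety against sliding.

FS = 1.95

Taking moments about the centre O, the resisting moment is provided by the undrained shear strength acting along the arc:
M_R = s_u·L_a·R = 34·8.80·6.9 = 2064.5 kN·m/m
M_D = W·d = 371·2.86 = 1061.1 kN·m/m
FS = M_R / M_D = 2064.5 / 1061.1 = 1.946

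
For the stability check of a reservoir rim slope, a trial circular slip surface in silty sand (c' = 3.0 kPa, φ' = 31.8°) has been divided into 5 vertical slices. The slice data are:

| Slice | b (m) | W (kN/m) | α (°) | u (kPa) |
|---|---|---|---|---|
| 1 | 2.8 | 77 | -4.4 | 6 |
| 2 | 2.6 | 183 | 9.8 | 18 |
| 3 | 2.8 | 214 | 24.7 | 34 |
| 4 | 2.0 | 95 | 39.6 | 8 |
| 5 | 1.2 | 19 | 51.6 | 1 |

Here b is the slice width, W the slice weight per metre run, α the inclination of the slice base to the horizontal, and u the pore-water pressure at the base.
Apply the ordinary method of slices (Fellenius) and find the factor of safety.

Ordinary method of slices: FS = Σ[c'·Δl_i + (W_i cosα_i − u_i·Δl_i)·tanφ'] / Σ W_i sinα_i, with Δl_i = b_i / cosα_i.
Slice 1: Δl = 2.8/cos(-4.4°) = 2.808 m; N'_1 = 77·cos(-4.4°) − 6·2.808 = 59.9; c'Δl = 8.42; W sinα = -5.9
Slice 2: Δl = 2.6/cos9.8° = 2.639 m; N'_2 = 183·cos9.8° − 18·2.639 = 132.8; c'Δl = 7.92; W sinα = 31.1
Slice 3: Δl = 2.8/cos24.7° = 3.082 m; N'_3 = 214·cos24.7° − 34·3.082 = 89.6; c'Δl = 9.25; W sinα = 89.4
Slice 4: Δl = 2.0/cos39.6° = 2.596 m; N'_4 = 95·cos39.6° − 8·2.596 = 52.4; c'Δl = 7.79; W sinα = 60.6
Slice 5: Δl = 1.2/cos51.6° = 1.932 m; N'_5 = 19·cos51.6° − 1·1.932 = 9.9; c'Δl = 5.80; W sinα = 14.9
Σc'Δl = 39.2 kN/m; ΣN' = 344.7 kN/m; ΣW sinα = 190.1 kN/m
Resisting = 39.2 + 344.7·tan31.8° = 39.2 + 213.7 = 252.9 kN/m
FS = 252.9 / 190.1 = 1.330

FS = 1.33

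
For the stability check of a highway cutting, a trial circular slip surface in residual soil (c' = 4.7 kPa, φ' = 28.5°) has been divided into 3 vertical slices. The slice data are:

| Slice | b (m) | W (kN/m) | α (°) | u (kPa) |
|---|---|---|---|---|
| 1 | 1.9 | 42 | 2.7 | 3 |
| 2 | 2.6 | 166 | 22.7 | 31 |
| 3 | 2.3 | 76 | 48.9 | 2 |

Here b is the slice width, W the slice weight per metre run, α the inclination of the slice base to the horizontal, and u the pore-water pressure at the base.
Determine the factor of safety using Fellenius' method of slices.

FS = 0.95

Ordinary method of slices: FS = Σ[c'·Δl_i + (W_i cosα_i − u_i·Δl_i)·tanφ'] / Σ W_i sinα_i, with Δl_i = b_i / cosα_i.
Slice 1: Δl = 1.9/cos2.7° = 1.902 m; N'_1 = 42·cos2.7° − 3·1.902 = 36.2; c'Δl = 8.94; W sinα = 2.0
Slice 2: Δl = 2.6/cos22.7° = 2.818 m; N'_2 = 166·cos22.7° − 31·2.818 = 65.8; c'Δl = 13.25; W sinα = 64.1
Slice 3: Δl = 2.3/cos48.9° = 3.499 m; N'_3 = 76·cos48.9° − 2·3.499 = 43.0; c'Δl = 16.44; W sinα = 57.3
Σc'Δl = 38.6 kN/m; ΣN' = 145.0 kN/m; ΣW sinα = 123.3 kN/m
Resisting = 38.6 + 145.0·tan28.5° = 38.6 + 78.7 = 117.3 kN/m
FS = 117.3 / 123.3 = 0.952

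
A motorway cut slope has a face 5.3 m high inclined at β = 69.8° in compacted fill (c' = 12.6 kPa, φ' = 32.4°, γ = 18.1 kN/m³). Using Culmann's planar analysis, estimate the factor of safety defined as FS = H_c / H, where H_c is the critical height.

H_c = (4c'/γ) · sinβ cosφ' / [1 − cos(β − φ')]
    = (4·12.6/18.1) · sin69.8°·cos32.4° / [1 − cos37.4°]
    = 2.785 · 0.7924 / 0.2056 = 10.73 m
FS = H_c / H = 10.73 / 5.3 = 2.025

FS = 2.03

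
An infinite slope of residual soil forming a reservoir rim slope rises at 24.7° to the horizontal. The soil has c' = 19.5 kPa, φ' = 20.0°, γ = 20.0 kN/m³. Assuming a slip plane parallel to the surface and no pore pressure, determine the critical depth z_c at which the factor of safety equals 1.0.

z_c = 12.31 m

Setting FS = 1.00 in FS = [c' + γz cos²β tanφ'] / [γz sinβ cosβ] and solving for z:
z = c' / [γ cosβ (FS·sinβ − cosβ·tanφ')]
  = 19.5 / [20.0·cos24.7°·(1.00·sin24.7° − cos24.7°·tan20.0°)]
  = 19.5 / [20.0·0.9085·(1.00·0.4179 − 0.9085·0.3640)]
  = 19.5 / 1.5844 = 12.308 m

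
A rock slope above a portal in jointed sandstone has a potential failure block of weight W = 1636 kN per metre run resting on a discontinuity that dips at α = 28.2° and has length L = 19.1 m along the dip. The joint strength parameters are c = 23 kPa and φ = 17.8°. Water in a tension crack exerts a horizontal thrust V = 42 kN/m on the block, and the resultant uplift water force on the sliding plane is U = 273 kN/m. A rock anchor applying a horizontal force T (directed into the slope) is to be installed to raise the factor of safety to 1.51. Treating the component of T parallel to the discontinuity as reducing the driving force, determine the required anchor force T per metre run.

Resolving forces along and normal to the sliding plane, with the horizontal anchor force T adding T·sinα to the effective normal force and T·cosα acting up the plane against the driving force:
FS = [cL + (W cosα − U − V sinα + T sinα) tanφ] / [W sinα + V cosα − T cosα]
Without the anchor: N' = 1149.0 kN/m, driving T_d = 810.1 kN/m, resisting R = 23·19.1 + 1149.0·tan17.8° = 808.2 kN/m, FS = 1.00.
Setting FS = 1.51 and solving for T:
1.51·(810.1 − T cos28.2°) = 808.2 + T sin28.2°·tan17.8°
T·(sin28.2°·tan17.8° + 1.51·cos28.2°) = 1.51·810.1 − 808.2
T·(0.4726·0.3211 + 1.51·0.8813) = 1223.3 − 808.2 = 415.1
T·1.4825 = 415.1
T = 280.0 kN/m

T = 280 kN/m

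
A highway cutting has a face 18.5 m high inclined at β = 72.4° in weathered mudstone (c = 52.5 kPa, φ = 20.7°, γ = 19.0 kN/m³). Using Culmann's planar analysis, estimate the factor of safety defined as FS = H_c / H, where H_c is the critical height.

FS = 1.40

H_c = (4c/γ) · sinβ cosφ / [1 − cos(β − φ)]
    = (4·52.5/19.0) · sin72.4°·cos20.7° / [1 − cos51.7°]
    = 11.053 · 0.8917 / 0.3802 = 25.92 m
FS = H_c / H = 25.92 / 18.5 = 1.401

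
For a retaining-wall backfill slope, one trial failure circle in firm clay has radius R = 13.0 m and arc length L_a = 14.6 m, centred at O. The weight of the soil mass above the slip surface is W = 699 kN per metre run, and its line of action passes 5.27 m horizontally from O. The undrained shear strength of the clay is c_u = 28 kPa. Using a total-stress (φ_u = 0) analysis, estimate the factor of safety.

FS = 1.44

Taking moments about the centre O, the resisting moment is provided by the undrained shear strength acting along the arc:
M_R = c_u·L_a·R = 28·14.60·13.0 = 5314.4 kN·m/m
M_D = W·d = 699·5.27 = 3683.7 kN·m/m
FS = M_R / M_D = 5314.4 / 3683.7 = 1.443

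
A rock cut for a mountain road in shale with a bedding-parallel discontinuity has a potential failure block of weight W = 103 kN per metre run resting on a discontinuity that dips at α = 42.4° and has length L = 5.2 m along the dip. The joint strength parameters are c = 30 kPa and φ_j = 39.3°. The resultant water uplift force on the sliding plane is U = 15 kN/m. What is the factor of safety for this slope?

FS = 2.97

Resolving the block weight along and normal to the plane and applying the Mohr–Coulomb strength on the joint:
N' = W cosα − U = 103·cos42.4° − 15 = 61.1 kN/m
Driving force T = W sinα = 103·sin42.4° = 69.5 kN/m
Resisting force R = c·L + N'·tanφ_j = 30·5.2 + 61.1·tan39.3° = 156.0 + 50.0 = 206.0 kN/m
FS = R / T = 206.0 / 69.5 = 2.966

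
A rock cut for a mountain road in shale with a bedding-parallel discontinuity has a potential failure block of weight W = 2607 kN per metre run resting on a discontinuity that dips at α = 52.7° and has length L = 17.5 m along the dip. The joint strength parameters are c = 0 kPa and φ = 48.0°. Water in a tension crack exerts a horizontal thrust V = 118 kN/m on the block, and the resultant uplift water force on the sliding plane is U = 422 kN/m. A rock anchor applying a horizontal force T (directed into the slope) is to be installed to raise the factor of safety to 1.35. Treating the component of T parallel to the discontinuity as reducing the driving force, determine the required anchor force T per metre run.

T = 1008 kN/m

Resolving forces along and normal to the sliding plane, with the horizontal anchor force T adding T·sinα to the effective normal force and T·cosα acting up the plane against the driving force:
FS = [cL + (W cosα − U − V sinα + T sinα) tanφ] / [W sinα + V cosα − T cosα]
Without the anchor: N' = 1063.9 kN/m, driving T_d = 2145.3 kN/m, resisting R = 0·17.5 + 1063.9·tan48.0° = 1181.6 kN/m, FS = 0.55.
Setting FS = 1.35 and solving for T:
1.35·(2145.3 − T cos52.7°) = 1181.6 + T sin52.7°·tan48.0°
T·(sin52.7°·tan48.0° + 1.35·cos52.7°) = 1.35·2145.3 − 1181.6
T·(0.7955·1.1106 + 1.35·0.6060) = 2896.2 − 1181.6 = 1714.5
T·1.7015 = 1714.5
T = 1007.6 kN/m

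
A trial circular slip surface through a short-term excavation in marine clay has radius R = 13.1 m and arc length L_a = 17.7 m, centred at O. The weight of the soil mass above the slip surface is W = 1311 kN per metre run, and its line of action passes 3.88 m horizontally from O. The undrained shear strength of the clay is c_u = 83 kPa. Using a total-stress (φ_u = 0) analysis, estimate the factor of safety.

Taking moments about the centre O, the resisting moment is provided by the undrained shear strength acting along the arc:
M_R = c_u·L_a·R = 83·17.70·13.1 = 19245.2 kN·m/m
M_D = W·d = 1311·3.88 = 5086.7 kN·m/m
FS = M_R / M_D = 19245.2 / 5086.7 = 3.783

FS = 3.78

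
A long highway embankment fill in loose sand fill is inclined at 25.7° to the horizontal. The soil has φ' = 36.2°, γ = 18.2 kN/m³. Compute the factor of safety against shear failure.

For a dry cohesionless infinite slope the factor of safety is FS = tanφ' / tanβ.
FS = tan36.2° / tan25.7° = 0.7319 / 0.4813 = 1.521

FS = 1.52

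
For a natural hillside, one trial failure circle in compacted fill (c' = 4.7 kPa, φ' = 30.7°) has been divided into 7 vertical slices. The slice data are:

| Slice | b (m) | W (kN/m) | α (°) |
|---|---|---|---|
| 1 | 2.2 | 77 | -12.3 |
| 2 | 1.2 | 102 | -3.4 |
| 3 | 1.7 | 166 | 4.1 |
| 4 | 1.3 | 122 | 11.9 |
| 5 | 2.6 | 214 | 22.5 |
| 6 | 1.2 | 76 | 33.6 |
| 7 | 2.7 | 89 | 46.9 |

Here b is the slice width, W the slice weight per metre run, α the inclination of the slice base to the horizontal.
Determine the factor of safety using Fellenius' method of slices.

FS = 2.63

Ordinary method of slices: FS = Σ[c'·Δl_i + (W_i cosα_i)·tanφ'] / Σ W_i sinα_i, with Δl_i = b_i / cosα_i.
Slice 1: Δl = 2.2/cos(-12.3°) = 2.252 m; N'_1 = 77·cos(-12.3°) = 75.2; c'Δl = 10.58; W sinα = -16.4
Slice 2: Δl = 1.2/cos(-3.4°) = 1.202 m; N'_2 = 102·cos(-3.4°) = 101.8; c'Δl = 5.65; W sinα = -6.0
Slice 3: Δl = 1.7/cos4.1° = 1.704 m; N'_3 = 166·cos4.1° = 165.6; c'Δl = 8.01; W sinα = 11.9
Slice 4: Δl = 1.3/cos11.9° = 1.329 m; N'_4 = 122·cos11.9° = 119.4; c'Δl = 6.24; W sinα = 25.2
Slice 5: Δl = 2.6/cos22.5° = 2.814 m; N'_5 = 214·cos22.5° = 197.7; c'Δl = 13.23; W sinα = 81.9
Slice 6: Δl = 1.2/cos33.6° = 1.441 m; N'_6 = 76·cos33.6° = 63.3; c'Δl = 6.77; W sinα = 42.1
Slice 7: Δl = 2.7/cos46.9° = 3.952 m; N'_7 = 89·cos46.9° = 60.8; c'Δl = 18.57; W sinα = 65.0
Σc'Δl = 69.1 kN/m; ΣN' = 783.8 kN/m; ΣW sinα = 203.5 kN/m
Resisting = 69.1 + 783.8·tan30.7° = 69.1 + 465.4 = 534.5 kN/m
FS = 534.5 / 203.5 = 2.626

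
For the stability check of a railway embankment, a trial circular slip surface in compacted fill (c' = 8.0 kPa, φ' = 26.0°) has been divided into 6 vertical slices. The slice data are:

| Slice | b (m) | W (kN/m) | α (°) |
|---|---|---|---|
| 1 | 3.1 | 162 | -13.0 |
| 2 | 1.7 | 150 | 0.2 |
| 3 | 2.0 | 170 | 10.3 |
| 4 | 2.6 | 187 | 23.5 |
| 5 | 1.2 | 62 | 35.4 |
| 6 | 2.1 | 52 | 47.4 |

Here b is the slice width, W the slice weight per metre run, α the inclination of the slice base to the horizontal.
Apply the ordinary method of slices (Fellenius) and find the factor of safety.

Ordinary method of slices: FS = Σ[c'·Δl_i + (W_i cosα_i)·tanφ'] / Σ W_i sinα_i, with Δl_i = b_i / cosα_i.
Slice 1: Δl = 3.1/cos(-13.0°) = 3.182 m; N'_1 = 162·cos(-13.0°) = 157.8; c'Δl = 25.45; W sinα = -36.4
Slice 2: Δl = 1.7/cos0.2° = 1.700 m; N'_2 = 150·cos0.2° = 150.0; c'Δl = 13.60; W sinα = 0.5
Slice 3: Δl = 2.0/cos10.3° = 2.033 m; N'_3 = 170·cos10.3° = 167.3; c'Δl = 16.26; W sinα = 30.4
Slice 4: Δl = 2.6/cos23.5° = 2.835 m; N'_4 = 187·cos23.5° = 171.5; c'Δl = 22.68; W sinα = 74.6
Slice 5: Δl = 1.2/cos35.4° = 1.472 m; N'_5 = 62·cos35.4° = 50.5; c'Δl = 11.78; W sinα = 35.9
Slice 6: Δl = 2.1/cos47.4° = 3.102 m; N'_6 = 52·cos47.4° = 35.2; c'Δl = 24.82; W sinα = 38.3
Σc'Δl = 114.6 kN/m; ΣN' = 732.3 kN/m; ΣW sinα = 143.2 kN/m
Resisting = 114.6 + 732.3·tan26.0° = 114.6 + 357.2 = 471.8 kN/m
FS = 471.8 / 143.2 = 3.294

FS = 3.29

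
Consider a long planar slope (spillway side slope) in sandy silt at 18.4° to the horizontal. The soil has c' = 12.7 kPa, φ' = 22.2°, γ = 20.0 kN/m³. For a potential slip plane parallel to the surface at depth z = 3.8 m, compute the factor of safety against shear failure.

FS = 1.78

For an infinite slope with a slip plane parallel to the surface (no pore pressure): FS = [c' + γz cos²β tanφ'] / [γz sinβ cosβ].
γz = 20.0·3.8 = 76.00 kN/m²
Numerator = 12.7 + 76.00·cos²18.4°·tan22.2° = 12.7 + 76.00·0.9004·0.4081 = 40.625 kPa
Denominator = 76.00·sin18.4°·cos18.4° = 76.00·0.3156·0.9489 = 22.763 kPa
FS = 40.625 / 22.763 = 1.785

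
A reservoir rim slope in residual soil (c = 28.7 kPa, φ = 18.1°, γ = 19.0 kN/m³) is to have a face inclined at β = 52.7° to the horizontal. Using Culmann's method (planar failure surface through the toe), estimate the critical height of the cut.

H_c = 25.83 m

Culmann's analysis gives the critical failure plane at α_cr = (β + φ)/2 = (52.7 + 18.1)/2 = 35.4°, and the critical height
H_c = (4c/γ) · sinβ cosφ / [1 − cos(β − φ)]
    = (4·28.7/19.0) · sin52.7°·cos18.1° / [1 − cos(34.6°)]
    = 6.042 · 0.7955·0.9505 / [1 − 0.8231]
    = 6.042 · 0.7561 / 0.1769
    = 25.83 m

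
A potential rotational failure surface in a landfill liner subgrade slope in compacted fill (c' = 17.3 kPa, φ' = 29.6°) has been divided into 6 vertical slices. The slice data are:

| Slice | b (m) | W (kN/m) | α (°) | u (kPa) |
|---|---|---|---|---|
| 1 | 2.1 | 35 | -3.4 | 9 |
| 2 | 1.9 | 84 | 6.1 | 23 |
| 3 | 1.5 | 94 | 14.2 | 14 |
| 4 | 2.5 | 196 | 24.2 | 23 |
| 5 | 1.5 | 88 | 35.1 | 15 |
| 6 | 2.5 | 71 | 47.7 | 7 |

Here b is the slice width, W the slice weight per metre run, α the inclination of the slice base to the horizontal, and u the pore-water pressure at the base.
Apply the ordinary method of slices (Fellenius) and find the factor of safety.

Ordinary method of slices: FS = Σ[c'·Δl_i + (W_i cosα_i − u_i·Δl_i)·tanφ'] / Σ W_i sinα_i, with Δl_i = b_i / cosα_i.
Slice 1: Δl = 2.1/cos(-3.4°) = 2.104 m; N'_1 = 35·cos(-3.4°) − 9·2.104 = 16.0; c'Δl = 36.39; W sinα = -2.1
Slice 2: Δl = 1.9/cos6.1° = 1.911 m; N'_2 = 84·cos6.1° − 23·1.911 = 39.6; c'Δl = 33.06; W sinα = 8.9
Slice 3: Δl = 1.5/cos14.2° = 1.547 m; N'_3 = 94·cos14.2° − 14·1.547 = 69.5; c'Δl = 26.77; W sinα = 23.1
Slice 4: Δl = 2.5/cos24.2° = 2.741 m; N'_4 = 196·cos24.2° − 23·2.741 = 115.7; c'Δl = 47.42; W sinα = 80.3
Slice 5: Δl = 1.5/cos35.1° = 1.833 m; N'_5 = 88·cos35.1° − 15·1.833 = 44.5; c'Δl = 31.72; W sinα = 50.6
Slice 6: Δl = 2.5/cos47.7° = 3.715 m; N'_6 = 71·cos47.7° − 7·3.715 = 21.8; c'Δl = 64.26; W sinα = 52.5
Σc'Δl = 239.6 kN/m; ΣN' = 307.1 kN/m; ΣW sinα = 213.4 kN/m
Resisting = 239.6 + 307.1·tan29.6° = 239.6 + 174.4 = 414.1 kN/m
FS = 414.1 / 213.4 = 1.941

FS = 1.94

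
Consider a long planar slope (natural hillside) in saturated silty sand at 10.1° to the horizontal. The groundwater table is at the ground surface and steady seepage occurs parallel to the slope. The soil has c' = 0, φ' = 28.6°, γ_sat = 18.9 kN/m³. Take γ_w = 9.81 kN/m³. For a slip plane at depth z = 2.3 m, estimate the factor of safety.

FS = 1.47

With seepage parallel to the slope and the water table at the surface, the effective normal stress on the slip plane uses the buoyant unit weight γ' = γ_sat − γ_w while the driving shear stress uses γ_sat:
FS = [c' + γ' z cos²β tanφ'] / [γ_sat z sinβ cosβ]
(For c' = 0 this reduces to FS = (γ'/γ_sat)·tanφ'/tanβ.)
γ' = 18.9 − 9.81 = 9.09 kN/m³
Numerator = 0.0 + 9.09·2.3·cos²10.1°·tan28.6° = 0.0 + 9.09·2.3·0.9692·0.5452 = 11.048 kPa
Denominator = 18.9·2.3·sin10.1°·cos10.1° = 18.9·2.3·0.1754·0.9845 = 7.505 kPa
FS = 11.048 / 7.505 = 1.472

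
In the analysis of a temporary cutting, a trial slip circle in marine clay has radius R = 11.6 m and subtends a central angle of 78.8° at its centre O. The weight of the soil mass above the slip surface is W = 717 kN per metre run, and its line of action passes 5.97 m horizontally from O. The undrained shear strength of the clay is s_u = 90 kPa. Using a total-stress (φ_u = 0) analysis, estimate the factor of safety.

FS = 3.89

Taking moments about the centre O, the resisting moment is provided by the undrained shear strength acting along the arc:
Arc length L_a = R·θ = 11.6·(78.8°·π/180) = 11.6·1.3753 = 15.95 m
M_R = s_u·L_a·R = 90·15.95·11.6 = 16655.7 kN·m/m
M_D = W·d = 717·5.97 = 4280.5 kN·m/m
FS = M_R / M_D = 16655.7 / 4280.5 = 3.891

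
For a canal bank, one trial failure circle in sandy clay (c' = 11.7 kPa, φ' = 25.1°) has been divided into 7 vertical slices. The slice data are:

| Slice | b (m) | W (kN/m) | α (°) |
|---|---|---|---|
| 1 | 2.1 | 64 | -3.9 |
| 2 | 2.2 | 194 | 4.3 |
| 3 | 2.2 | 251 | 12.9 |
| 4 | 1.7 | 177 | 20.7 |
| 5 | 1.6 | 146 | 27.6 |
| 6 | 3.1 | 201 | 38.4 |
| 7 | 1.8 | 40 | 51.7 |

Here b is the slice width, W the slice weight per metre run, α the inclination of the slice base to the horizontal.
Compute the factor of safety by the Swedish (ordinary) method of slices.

FS = 1.87

Ordinary method of slices: FS = Σ[c'·Δl_i + (W_i cosα_i)·tanφ'] / Σ W_i sinα_i, with Δl_i = b_i / cosα_i.
Slice 1: Δl = 2.1/cos(-3.9°) = 2.105 m; N'_1 = 64·cos(-3.9°) = 63.9; c'Δl = 24.63; W sinα = -4.4
Slice 2: Δl = 2.2/cos4.3° = 2.206 m; N'_2 = 194·cos4.3° = 193.5; c'Δl = 25.81; W sinα = 14.5
Slice 3: Δl = 2.2/cos12.9° = 2.257 m; N'_3 = 251·cos12.9° = 244.7; c'Δl = 26.41; W sinα = 56.0
Slice 4: Δl = 1.7/cos20.7° = 1.817 m; N'_4 = 177·cos20.7° = 165.6; c'Δl = 21.26; W sinα = 62.6
Slice 5: Δl = 1.6/cos27.6° = 1.805 m; N'_5 = 146·cos27.6° = 129.4; c'Δl = 21.12; W sinα = 67.6
Slice 6: Δl = 3.1/cos38.4° = 3.956 m; N'_6 = 201·cos38.4° = 157.5; c'Δl = 46.28; W sinα = 124.9
Slice 7: Δl = 1.8/cos51.7° = 2.904 m; N'_7 = 40·cos51.7° = 24.8; c'Δl = 33.98; W sinα = 31.4
Σc'Δl = 199.5 kN/m; ΣN' = 979.2 kN/m; ΣW sinα = 352.7 kN/m
Resisting = 199.5 + 979.2·tan25.1° = 199.5 + 458.7 = 658.2 kN/m
FS = 658.2 / 352.7 = 1.866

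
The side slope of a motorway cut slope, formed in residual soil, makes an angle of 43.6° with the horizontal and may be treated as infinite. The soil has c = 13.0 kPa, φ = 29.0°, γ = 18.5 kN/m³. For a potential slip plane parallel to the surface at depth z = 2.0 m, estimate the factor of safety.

FS = 1.29

For an infinite slope with a slip plane parallel to the surface (no pore pressure): FS = [c + γz cos²β tanφ] / [γz sinβ cosβ].
γz = 18.5·2.0 = 37.00 kN/m²
Numerator = 13.0 + 37.00·cos²43.6°·tan29.0° = 13.0 + 37.00·0.5244·0.5543 = 23.756 kPa
Denominator = 37.00·sin43.6°·cos43.6° = 37.00·0.6896·0.7242 = 18.478 kPa
FS = 23.756 / 18.478 = 1.286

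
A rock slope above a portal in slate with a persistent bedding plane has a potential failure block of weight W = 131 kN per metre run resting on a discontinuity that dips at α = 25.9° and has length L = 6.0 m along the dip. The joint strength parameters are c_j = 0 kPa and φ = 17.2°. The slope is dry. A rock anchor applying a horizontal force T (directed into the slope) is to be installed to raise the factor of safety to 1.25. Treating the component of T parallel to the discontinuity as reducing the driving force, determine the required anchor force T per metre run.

Resolving forces along and normal to the sliding plane, with the horizontal anchor force T adding T·sinα to the effective normal force and T·cosα acting up the plane against the driving force:
FS = [c_jL + (W cosα + T sinα) tanφ] / [W sinα − T cosα]
Without the anchor: N' = 117.8 kN/m, driving T_d = 57.2 kN/m, resisting R = 0·6.0 + 117.8·tan17.2° = 36.5 kN/m, FS = 0.64.
Setting FS = 1.25 and solving for T:
1.25·(57.2 − T cos25.9°) = 36.5 + T sin25.9°·tan17.2°
T·(sin25.9°·tan17.2° + 1.25·cos25.9°) = 1.25·57.2 − 36.5
T·(0.4368·0.3096 + 1.25·0.8996) = 71.5 − 36.5 = 35.0
T·1.2597 = 35.0
T = 27.8 kN/m

T = 28 kN/m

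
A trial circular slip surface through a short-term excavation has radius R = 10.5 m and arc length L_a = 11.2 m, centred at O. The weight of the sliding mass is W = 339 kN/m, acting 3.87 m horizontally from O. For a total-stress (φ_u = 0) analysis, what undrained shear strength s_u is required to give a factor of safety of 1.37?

s_u = 15.3 kPa

FS = s_u·L_a·R / (W·d), so s_u = FS·W·d / (L_a·R).
s_u = 1.37·339·3.87 / (11.20·10.5) = 1797.3 / 117.60 = 15.28 kPa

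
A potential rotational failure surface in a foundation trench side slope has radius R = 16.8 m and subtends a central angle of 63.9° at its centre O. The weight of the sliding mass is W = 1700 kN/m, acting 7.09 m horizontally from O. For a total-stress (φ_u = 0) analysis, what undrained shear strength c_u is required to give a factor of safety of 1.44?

c_u = 55.1 kPa

FS = c_u·L_a·R / (W·d), so c_u = FS·W·d / (L_a·R).
Arc length L_a = R·θ = 16.8·(63.9°·π/180) = 16.8·1.1153 = 18.74 m
c_u = 1.44·1700·7.09 / (18.74·16.8) = 17356.3 / 314.77 = 55.14 kPa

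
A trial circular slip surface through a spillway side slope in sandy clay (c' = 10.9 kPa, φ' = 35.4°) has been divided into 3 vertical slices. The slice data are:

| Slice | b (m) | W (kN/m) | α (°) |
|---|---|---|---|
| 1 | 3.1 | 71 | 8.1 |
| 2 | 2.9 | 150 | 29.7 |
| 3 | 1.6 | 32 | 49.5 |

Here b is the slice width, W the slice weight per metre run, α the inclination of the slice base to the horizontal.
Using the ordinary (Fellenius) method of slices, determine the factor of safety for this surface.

FS = 2.34

Ordinary method of slices: FS = Σ[c'·Δl_i + (W_i cosα_i)·tanφ'] / Σ W_i sinα_i, with Δl_i = b_i / cosα_i.
Slice 1: Δl = 3.1/cos8.1° = 3.131 m; N'_1 = 71·cos8.1° = 70.3; c'Δl = 34.13; W sinα = 10.0
Slice 2: Δl = 2.9/cos29.7° = 3.339 m; N'_2 = 150·cos29.7° = 130.3; c'Δl = 36.39; W sinα = 74.3
Slice 3: Δl = 1.6/cos49.5° = 2.464 m; N'_3 = 32·cos49.5° = 20.8; c'Δl = 26.85; W sinα = 24.3
Σc'Δl = 97.4 kN/m; ΣN' = 221.4 kN/m; ΣW sinα = 108.7 kN/m
Resisting = 97.4 + 221.4·tan35.4° = 97.4 + 157.3 = 254.7 kN/m
FS = 254.7 / 108.7 = 2.344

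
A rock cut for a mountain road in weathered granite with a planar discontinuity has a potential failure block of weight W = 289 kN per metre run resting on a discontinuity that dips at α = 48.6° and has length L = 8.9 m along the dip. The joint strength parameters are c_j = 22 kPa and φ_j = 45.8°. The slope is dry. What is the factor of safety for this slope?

FS = 1.81

Resolving the block weight along and normal to the plane and applying the Mohr–Coulomb strength on the joint:
N' = W cosα = 289·cos48.6° = 191.1 kN/m
Driving force T = W sinα = 289·sin48.6° = 216.8 kN/m
Resisting force R = c_j·L + N'·tanφ_j = 22·8.9 + 191.1·tan45.8° = 195.8 + 196.5 = 392.3 kN/m
FS = R / T = 392.3 / 216.8 = 1.810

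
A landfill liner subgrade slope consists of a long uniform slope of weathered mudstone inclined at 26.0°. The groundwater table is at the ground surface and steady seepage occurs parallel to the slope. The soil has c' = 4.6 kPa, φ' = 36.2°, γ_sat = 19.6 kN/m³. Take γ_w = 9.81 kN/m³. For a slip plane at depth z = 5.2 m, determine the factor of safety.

With seepage parallel to the slope and the water table at the surface, the effective normal stress on the slip plane uses the buoyant unit weight γ' = γ_sat − γ_w while the driving shear stress uses γ_sat:
FS = [c' + γ' z cos²β tanφ'] / [γ_sat z sinβ cosβ]
γ' = 19.6 − 9.81 = 9.79 kN/m³
Numerator = 4.6 + 9.79·5.2·cos²26.0°·tan36.2° = 4.6 + 9.79·5.2·0.8078·0.7319 = 34.699 kPa
Denominator = 19.6·5.2·sin26.0°·cos26.0° = 19.6·5.2·0.4384·0.8988 = 40.157 kPa
FS = 34.699 / 40.157 = 0.864

FS = 0.86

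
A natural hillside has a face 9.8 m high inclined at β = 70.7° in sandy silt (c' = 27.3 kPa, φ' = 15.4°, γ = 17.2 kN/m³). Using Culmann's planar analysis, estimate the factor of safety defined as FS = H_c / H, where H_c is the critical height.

H_c = (4c'/γ) · sinβ cosφ' / [1 − cos(β − φ')]
    = (4·27.3/17.2) · sin70.7°·cos15.4° / [1 − cos55.3°]
    = 6.349 · 0.9099 / 0.4307 = 13.41 m
FS = H_c / H = 13.41 / 9.8 = 1.369

FS = 1.37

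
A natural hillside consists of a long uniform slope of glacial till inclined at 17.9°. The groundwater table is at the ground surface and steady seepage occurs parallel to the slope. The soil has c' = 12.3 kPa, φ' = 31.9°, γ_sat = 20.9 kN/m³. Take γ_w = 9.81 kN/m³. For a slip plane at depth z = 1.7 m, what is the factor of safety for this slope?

FS = 2.21

With seepage parallel to the slope and the water table at the surface, the effective normal stress on the slip plane uses the buoyant unit weight γ' = γ_sat − γ_w while the driving shear stress uses γ_sat:
FS = [c' + γ' z cos²β tanφ'] / [γ_sat z sinβ cosβ]
γ' = 20.9 − 9.81 = 11.09 kN/m³
Numerator = 12.3 + 11.09·1.7·cos²17.9°·tan31.9° = 12.3 + 11.09·1.7·0.9055·0.6224 = 22.926 kPa
Denominator = 20.9·1.7·sin17.9°·cos17.9° = 20.9·1.7·0.3074·0.9516 = 10.392 kPa
FS = 22.926 / 10.392 = 2.206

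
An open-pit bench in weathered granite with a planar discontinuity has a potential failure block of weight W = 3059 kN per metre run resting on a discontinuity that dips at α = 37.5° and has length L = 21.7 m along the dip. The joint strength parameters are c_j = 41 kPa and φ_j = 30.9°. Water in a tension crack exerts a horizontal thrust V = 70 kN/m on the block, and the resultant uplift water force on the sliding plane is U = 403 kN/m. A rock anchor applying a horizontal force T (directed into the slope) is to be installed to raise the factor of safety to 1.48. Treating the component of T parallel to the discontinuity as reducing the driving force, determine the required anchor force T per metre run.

Resolving forces along and normal to the sliding plane, with the horizontal anchor force T adding T·sinα to the effective normal force and T·cosα acting up the plane against the driving force:
FS = [c_jL + (W cosα − U − V sinα + T sinα) tanφ_j] / [W sinα + V cosα − T cosα]
Without the anchor: N' = 1981.3 kN/m, driving T_d = 1917.7 kN/m, resisting R = 41·21.7 + 1981.3·tan30.9° = 2075.5 kN/m, FS = 1.08.
Setting FS = 1.48 and solving for T:
1.48·(1917.7 − T cos37.5°) = 2075.5 + T sin37.5°·tan30.9°
T·(sin37.5°·tan30.9° + 1.48·cos37.5°) = 1.48·1917.7 − 2075.5
T·(0.6088·0.5985 + 1.48·0.7934) = 2838.2 − 2075.5 = 762.8
T·1.5385 = 762.8
T = 495.8 kN/m

T = 496 kN/m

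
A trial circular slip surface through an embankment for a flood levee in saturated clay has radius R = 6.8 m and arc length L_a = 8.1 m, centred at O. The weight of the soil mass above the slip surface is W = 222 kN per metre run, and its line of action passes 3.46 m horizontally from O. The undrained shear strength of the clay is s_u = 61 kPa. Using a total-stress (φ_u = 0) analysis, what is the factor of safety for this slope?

FS = 4.37

Taking moments about the centre O, the resisting moment is provided by the undrained shear strength acting along the arc:
M_R = s_u·L_a·R = 61·8.10·6.8 = 3359.9 kN·m/m
M_D = W·d = 222·3.46 = 768.1 kN·m/m
FS = M_R / M_D = 3359.9 / 768.1 = 4.374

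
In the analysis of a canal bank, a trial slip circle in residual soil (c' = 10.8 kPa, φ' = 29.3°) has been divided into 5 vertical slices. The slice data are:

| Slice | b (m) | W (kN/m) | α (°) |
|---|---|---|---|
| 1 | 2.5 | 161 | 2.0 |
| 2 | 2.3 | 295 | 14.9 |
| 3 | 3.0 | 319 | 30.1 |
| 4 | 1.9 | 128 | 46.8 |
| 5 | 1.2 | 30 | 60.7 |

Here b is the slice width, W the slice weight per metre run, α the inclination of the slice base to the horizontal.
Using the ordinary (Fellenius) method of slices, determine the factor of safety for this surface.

Ordinary method of slices: FS = Σ[c'·Δl_i + (W_i cosα_i)·tanφ'] / Σ W_i sinα_i, with Δl_i = b_i / cosα_i.
Slice 1: Δl = 2.5/cos2.0° = 2.502 m; N'_1 = 161·cos2.0° = 160.9; c'Δl = 27.02; W sinα = 5.6
Slice 2: Δl = 2.3/cos14.9° = 2.380 m; N'_2 = 295·cos14.9° = 285.1; c'Δl = 25.70; W sinα = 75.9
Slice 3: Δl = 3.0/cos30.1° = 3.468 m; N'_3 = 319·cos30.1° = 276.0; c'Δl = 37.45; W sinα = 160.0
Slice 4: Δl = 1.9/cos46.8° = 2.776 m; N'_4 = 128·cos46.8° = 87.6; c'Δl = 29.98; W sinα = 93.3
Slice 5: Δl = 1.2/cos60.7° = 2.452 m; N'_5 = 30·cos60.7° = 14.7; c'Δl = 26.48; W sinα = 26.2
Σc'Δl = 146.6 kN/m; ΣN' = 824.3 kN/m; ΣW sinα = 360.9 kN/m
Resisting = 146.6 + 824.3·tan29.3° = 146.6 + 462.6 = 609.2 kN/m
FS = 609.2 / 360.9 = 1.688

FS = 1.69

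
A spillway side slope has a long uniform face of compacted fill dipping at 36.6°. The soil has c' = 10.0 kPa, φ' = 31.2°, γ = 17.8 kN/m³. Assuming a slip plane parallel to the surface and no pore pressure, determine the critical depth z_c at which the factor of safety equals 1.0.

z_c = 6.36 m

Setting FS = 1.00 in FS = [c' + γz cos²β tanφ'] / [γz sinβ cosβ] and solving for z:
z = c' / [γ cosβ (FS·sinβ − cosβ·tanφ')]
  = 10.0 / [17.8·cos36.6°·(1.00·sin36.6° − cos36.6°·tan31.2°)]
  = 10.0 / [17.8·0.8028·(1.00·0.5962 − 0.8028·0.6056)]
  = 10.0 / 1.5722 = 6.360 m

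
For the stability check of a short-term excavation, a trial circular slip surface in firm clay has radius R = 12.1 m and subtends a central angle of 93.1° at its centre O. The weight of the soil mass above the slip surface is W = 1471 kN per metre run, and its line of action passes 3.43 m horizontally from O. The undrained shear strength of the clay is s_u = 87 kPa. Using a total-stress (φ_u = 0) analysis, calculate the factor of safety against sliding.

Taking moments about the centre O, the resisting moment is provided by the undrained shear strength acting along the arc:
Arc length L_a = R·θ = 12.1·(93.1°·π/180) = 12.1·1.6249 = 19.66 m
M_R = s_u·L_a·R = 87·19.66·12.1 = 20697.5 kN·m/m
M_D = W·d = 1471·3.43 = 5045.5 kN·m/m
FS = M_R / M_D = 20697.5 / 5045.5 = 4.102

FS = 4.10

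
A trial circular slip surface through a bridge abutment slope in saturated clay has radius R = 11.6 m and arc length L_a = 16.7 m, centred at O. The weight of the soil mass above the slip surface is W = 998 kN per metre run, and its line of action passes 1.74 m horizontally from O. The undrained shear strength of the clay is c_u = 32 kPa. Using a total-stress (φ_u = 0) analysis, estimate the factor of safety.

FS = 3.57

Taking moments about the centre O, the resisting moment is provided by the undrained shear strength acting along the arc:
M_R = c_u·L_a·R = 32·16.70·11.6 = 6199.0 kN·m/m
M_D = W·d = 998·1.74 = 1736.5 kN·m/m
FS = M_R / M_D = 6199.0 / 1736.5 = 3.570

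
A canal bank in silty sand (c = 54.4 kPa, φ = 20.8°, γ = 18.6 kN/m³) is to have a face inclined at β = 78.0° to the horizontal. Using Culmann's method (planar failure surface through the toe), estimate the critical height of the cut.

Culmann's analysis gives the critical failure plane at α_cr = (β + φ)/2 = (78.0 + 20.8)/2 = 49.4°, and the critical height
H_c = (4c/γ) · sinβ cosφ / [1 − cos(β − φ)]
    = (4·54.4/18.6) · sin78.0°·cos20.8° / [1 − cos(57.2°)]
    = 11.699 · 0.9781·0.9348 / [1 − 0.5417]
    = 11.699 · 0.9144 / 0.4583
    = 23.34 m

H_c = 23.34 m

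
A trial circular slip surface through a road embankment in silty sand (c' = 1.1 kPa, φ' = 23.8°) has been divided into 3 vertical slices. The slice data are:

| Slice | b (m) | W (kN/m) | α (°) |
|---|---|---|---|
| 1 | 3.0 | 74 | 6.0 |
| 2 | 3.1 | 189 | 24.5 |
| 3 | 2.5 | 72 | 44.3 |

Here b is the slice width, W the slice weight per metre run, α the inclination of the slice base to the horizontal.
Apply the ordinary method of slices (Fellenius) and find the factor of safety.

FS = 1.04

Ordinary method of slices: FS = Σ[c'·Δl_i + (W_i cosα_i)·tanφ'] / Σ W_i sinα_i, with Δl_i = b_i / cosα_i.
Slice 1: Δl = 3.0/cos6.0° = 3.017 m; N'_1 = 74·cos6.0° = 73.6; c'Δl = 3.32; W sinα = 7.7
Slice 2: Δl = 3.1/cos24.5° = 3.407 m; N'_2 = 189·cos24.5° = 172.0; c'Δl = 3.75; W sinα = 78.4
Slice 3: Δl = 2.5/cos44.3° = 3.493 m; N'_3 = 72·cos44.3° = 51.5; c'Δl = 3.84; W sinα = 50.3
Σc'Δl = 10.9 kN/m; ΣN' = 297.1 kN/m; ΣW sinα = 136.4 kN/m
Resisting = 10.9 + 297.1·tan23.8° = 10.9 + 131.0 = 141.9 kN/m
FS = 141.9 / 136.4 = 1.041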